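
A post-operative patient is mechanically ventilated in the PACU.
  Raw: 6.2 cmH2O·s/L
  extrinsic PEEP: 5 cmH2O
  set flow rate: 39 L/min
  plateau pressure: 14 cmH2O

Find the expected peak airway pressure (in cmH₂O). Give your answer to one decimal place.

Flow: 39 L/min ÷ 60 = 0.65 L/s.
PIP = Pplat + Raw × flow = 14 + 6.2 × 0.65 = 14 + 4.03 = 18.03 cmH2O.

18.0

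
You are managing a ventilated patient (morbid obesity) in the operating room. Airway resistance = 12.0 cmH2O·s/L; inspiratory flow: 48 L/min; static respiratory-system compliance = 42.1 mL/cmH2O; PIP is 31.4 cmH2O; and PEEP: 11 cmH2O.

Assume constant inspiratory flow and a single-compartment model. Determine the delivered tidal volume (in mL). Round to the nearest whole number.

455

Flow: 48 L/min ÷ 60 = 0.8 L/s.
Equation of motion (constant flow): PIP = Vt/C + R·V̇ + PEEP.
Vt/C = PIP − R·V̇ − PEEP = 31.4 − 9.6 − 11 = 10.8 cmH2O.
Vt = C × 10.8 = 42.1 × 10.8 = 454.68 mL.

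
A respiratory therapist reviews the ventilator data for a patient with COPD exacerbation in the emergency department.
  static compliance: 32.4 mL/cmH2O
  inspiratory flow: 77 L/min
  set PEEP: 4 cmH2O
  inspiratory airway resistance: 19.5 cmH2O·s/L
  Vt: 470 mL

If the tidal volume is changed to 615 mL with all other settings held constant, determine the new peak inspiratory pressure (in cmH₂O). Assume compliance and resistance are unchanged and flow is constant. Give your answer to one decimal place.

Flow: 77 L/min ÷ 60 = 1.2833 L/s.
PIP = Vt/C + R·V̇ + PEEP (constant-flow equation of motion).
Only the elastic term changes: ΔPIP = ΔVt / C = (615 − 470) / 32.4 = 4.475 cmH2O.
Original PIP = 470/32.4 + 19.5×1.2833 + 4 = 43.531 cmH2O; new PIP = 43.531 + (4.475) = 48.006 cmH2O.

48.0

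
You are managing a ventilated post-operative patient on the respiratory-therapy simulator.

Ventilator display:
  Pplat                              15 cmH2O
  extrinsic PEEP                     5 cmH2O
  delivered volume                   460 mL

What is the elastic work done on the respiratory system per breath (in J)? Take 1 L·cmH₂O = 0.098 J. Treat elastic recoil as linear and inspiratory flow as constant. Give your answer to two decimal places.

0.23

Elastic work ≈ ½ × (Pplat − PEEP) × Vt = 0.5 × (15 − 5) × 0.460 L = 0.5 × 10.0 × 0.460 = 2.3 L·cmH2O.
× 0.098 J/(L·cmH2O) → 0.2254 J.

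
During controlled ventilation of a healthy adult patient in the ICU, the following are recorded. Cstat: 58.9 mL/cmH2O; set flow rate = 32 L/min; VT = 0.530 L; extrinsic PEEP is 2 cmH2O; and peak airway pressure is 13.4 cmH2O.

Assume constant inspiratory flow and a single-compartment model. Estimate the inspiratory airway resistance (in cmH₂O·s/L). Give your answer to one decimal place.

Flow: 32 L/min ÷ 60 = 0.5333 L/s.
Equation of motion (constant flow): PIP = Vt/C + R·V̇ + PEEP.
R·V̇ = PIP − Vt/C − PEEP = 13.4 − 530/58.9 − 2 = 13.4 − 8.998 − 2 = 2.402 cmH2O.
R = 2.402 / 0.5333 = 4.504 cmH2O·s/L.

4.5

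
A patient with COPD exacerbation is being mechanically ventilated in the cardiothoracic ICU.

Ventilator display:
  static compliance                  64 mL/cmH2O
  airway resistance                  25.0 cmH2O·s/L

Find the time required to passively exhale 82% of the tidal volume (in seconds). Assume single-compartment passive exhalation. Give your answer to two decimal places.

2.74

τ = R × C = 25.0 × 64 mL/cmH2O = 25.0 × 0.064 L/cmH2O = 1.6 s.
Exhaled fraction f = 1 − e^(−t/τ) → t = −τ·ln(1 − f) = −1.6·ln(0.18) = 2.744 s.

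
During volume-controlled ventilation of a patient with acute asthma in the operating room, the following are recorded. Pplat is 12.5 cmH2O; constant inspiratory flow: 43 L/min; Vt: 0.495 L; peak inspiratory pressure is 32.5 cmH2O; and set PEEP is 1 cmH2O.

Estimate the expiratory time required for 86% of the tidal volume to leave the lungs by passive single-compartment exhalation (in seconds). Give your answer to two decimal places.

Flow: 43 L/min ÷ 60 = 0.7167 L/s.
R = (PIP − Pplat)/V̇ = (32.5 − 12.5) / 0.7167 = 20.0/0.7167 = 27.906 cmH2O·s/L.
C = Vt/(Pplat − PEEP) = 495.0 / (12.5 − 1) = 495.0/11.5 = 43.043 mL/cmH2O.
τ = R × C = 27.906 × 0.04304 L/cmH2O = 1.201 s.
t = −τ·ln(1 − 0.86) = −1.201·ln(0.14) = 2.361 s.

2.36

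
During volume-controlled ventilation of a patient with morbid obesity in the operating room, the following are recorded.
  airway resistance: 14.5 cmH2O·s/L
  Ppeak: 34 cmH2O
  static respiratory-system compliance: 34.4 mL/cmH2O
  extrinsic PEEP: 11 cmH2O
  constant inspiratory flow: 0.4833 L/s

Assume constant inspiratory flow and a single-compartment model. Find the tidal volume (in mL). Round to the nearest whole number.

Equation of motion (constant flow): PIP = Vt/C + R·V̇ + PEEP.
Vt/C = PIP − R·V̇ − PEEP = 34 − 7.008 − 11 = 15.992 cmH2O.
Vt = C × 15.992 = 34.4 × 15.992 = 550.12 mL.

550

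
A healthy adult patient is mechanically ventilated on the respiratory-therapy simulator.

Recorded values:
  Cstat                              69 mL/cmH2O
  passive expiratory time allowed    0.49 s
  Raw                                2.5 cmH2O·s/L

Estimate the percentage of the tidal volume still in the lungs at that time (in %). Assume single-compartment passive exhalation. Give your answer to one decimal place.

5.8

τ = R × C = 2.5 × 69 mL/cmH2O = 2.5 × 0.069 L/cmH2O = 0.1725 s.
Passive exhalation: V(t)/V₀ = e^(−t/τ) = e^(−0.49/0.1725) = 0.05839.
Fraction remaining = 0.05839 → 5.839%.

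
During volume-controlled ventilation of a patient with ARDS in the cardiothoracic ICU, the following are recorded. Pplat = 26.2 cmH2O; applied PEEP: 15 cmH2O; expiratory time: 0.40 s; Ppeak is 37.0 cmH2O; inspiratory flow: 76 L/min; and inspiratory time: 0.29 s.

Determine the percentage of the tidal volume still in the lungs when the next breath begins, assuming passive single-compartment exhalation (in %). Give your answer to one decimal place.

Flow: 76 L/min ÷ 60 = 1.2667 L/s.
Vt = flow × Ti = 1.2667 L/s × 0.29 s × 1000 mL/L = 367.34 mL.
R = (PIP − Pplat)/V̇ = (37.0 − 26.2) / 1.2667 = 10.8/1.2667 = 8.526 cmH2O·s/L.
C = Vt/(Pplat − PEEP) = 367.34 / (26.2 − 15) = 367.34/11.2 = 32.798 mL/cmH2O.
τ = R × C = 8.526 × 0.0328 L/cmH2O = 0.2797 s.
Fraction remaining at end-expiration = e^(−Te/τ) = e^(−0.40/0.2797) = 0.2393 → 23.93%.

23.9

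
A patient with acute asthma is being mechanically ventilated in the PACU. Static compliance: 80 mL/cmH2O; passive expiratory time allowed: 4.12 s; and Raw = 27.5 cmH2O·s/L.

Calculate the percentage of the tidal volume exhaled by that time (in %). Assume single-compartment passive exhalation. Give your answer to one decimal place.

τ = R × C = 27.5 × 80 mL/cmH2O = 27.5 × 0.080 L/cmH2O = 2.2 s.
Passive exhalation: V(t)/V₀ = e^(−t/τ) = e^(−4.12/2.2) = 0.1537.
Fraction exhaled = 1 − 0.1537 = 0.8463 → 84.63%.

84.6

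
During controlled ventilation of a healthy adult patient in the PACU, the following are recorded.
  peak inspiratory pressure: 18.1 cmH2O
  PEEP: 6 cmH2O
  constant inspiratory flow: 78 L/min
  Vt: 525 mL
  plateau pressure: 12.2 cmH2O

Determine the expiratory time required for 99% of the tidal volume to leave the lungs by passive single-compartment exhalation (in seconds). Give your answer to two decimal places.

1.77

Flow: 78 L/min ÷ 60 = 1.3 L/s.
R = (PIP − Pplat)/V̇ = (18.1 − 12.2) / 1.3 = 5.9/1.3 = 4.538 cmH2O·s/L.
C = Vt/(Pplat − PEEP) = 525.0 / (12.2 − 6) = 525.0/6.2 = 84.677 mL/cmH2O.
τ = R × C = 4.538 × 0.08468 L/cmH2O = 0.3843 s.
t = −τ·ln(1 − 0.99) = −0.3843·ln(0.01) = 1.77 s.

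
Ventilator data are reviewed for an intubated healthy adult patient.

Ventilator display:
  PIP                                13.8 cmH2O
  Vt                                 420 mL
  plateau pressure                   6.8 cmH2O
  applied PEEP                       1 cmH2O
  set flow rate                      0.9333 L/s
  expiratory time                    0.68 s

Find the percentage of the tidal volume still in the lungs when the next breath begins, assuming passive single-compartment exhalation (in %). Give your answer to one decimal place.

R = (PIP − Pplat)/V̇ = (13.8 − 6.8) / 0.9333 = 7.0/0.9333 = 7.5 cmH2O·s/L.
C = Vt/(Pplat − PEEP) = 420.0 / (6.8 − 1) = 420.0/5.8 = 72.414 mL/cmH2O.
τ = R × C = 7.5 × 0.07241 L/cmH2O = 0.5431 s.
Fraction remaining at end-expiration = e^(−Te/τ) = e^(−0.68/0.5431) = 0.2859 → 28.59%.

28.6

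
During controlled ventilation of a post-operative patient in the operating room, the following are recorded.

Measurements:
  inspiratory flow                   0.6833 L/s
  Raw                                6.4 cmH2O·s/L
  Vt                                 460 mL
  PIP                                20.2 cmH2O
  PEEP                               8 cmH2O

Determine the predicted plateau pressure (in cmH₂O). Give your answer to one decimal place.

Pplat = PIP − Raw × flow = 20.2 − 6.4 × 0.6833 = 20.2 − 4.373 = 15.827 cmH2O.

15.8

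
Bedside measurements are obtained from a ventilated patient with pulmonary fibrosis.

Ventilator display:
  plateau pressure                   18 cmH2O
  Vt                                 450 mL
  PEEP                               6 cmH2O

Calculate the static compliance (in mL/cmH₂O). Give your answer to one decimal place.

37.5

Cstat = Vt / (Pplat − PEEP) = 450 / (18 − 6) = 450 / 12.0 = 37.5 mL/cmH2O.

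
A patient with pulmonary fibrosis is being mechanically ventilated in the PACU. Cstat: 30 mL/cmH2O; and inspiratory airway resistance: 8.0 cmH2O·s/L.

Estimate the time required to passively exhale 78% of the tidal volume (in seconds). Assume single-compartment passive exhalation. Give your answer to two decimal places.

τ = R × C = 8.0 × 30 mL/cmH2O = 8.0 × 0.030 L/cmH2O = 0.24 s.
Exhaled fraction f = 1 − e^(−t/τ) → t = −τ·ln(1 − f) = −0.24·ln(0.22) = 0.3634 s.

0.36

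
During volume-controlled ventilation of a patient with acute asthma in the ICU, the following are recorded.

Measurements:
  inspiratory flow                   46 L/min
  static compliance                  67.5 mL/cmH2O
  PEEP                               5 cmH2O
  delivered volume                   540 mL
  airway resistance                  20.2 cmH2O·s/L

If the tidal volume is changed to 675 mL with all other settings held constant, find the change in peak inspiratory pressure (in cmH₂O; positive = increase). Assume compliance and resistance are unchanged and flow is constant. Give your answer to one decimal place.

PIP = Vt/C + R·V̇ + PEEP (constant-flow equation of motion).
Only the elastic term changes: ΔPIP = ΔVt / C = (675 − 540) / 67.5 = 2.0 cmH2O.

2.0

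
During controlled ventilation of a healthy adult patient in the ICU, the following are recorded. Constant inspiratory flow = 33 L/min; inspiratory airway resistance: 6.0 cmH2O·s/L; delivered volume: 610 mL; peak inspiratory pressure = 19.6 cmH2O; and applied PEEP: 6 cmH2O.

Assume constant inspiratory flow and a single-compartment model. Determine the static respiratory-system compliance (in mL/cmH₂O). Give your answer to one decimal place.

Flow: 33 L/min ÷ 60 = 0.55 L/s.
Equation of motion (constant flow): PIP = Vt/C + R·V̇ + PEEP.
Vt/C = PIP − R·V̇ − PEEP = 19.6 − 6.0×0.55 − 6 = 19.6 − 3.3 − 6 = 10.3 cmH2O.
C = Vt / 10.3 = 610 / 10.3 = 59.223 mL/cmH2O.

59.2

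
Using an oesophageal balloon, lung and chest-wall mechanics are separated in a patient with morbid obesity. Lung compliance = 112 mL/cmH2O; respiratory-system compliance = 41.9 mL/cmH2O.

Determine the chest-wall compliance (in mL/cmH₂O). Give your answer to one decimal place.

66.9

1/Ccw = 1/Crs − 1/CL.
1/Ccw = 1/41.9 − 1/112 = 0.01494.
Ccw = 66.934 mL/cmH2O.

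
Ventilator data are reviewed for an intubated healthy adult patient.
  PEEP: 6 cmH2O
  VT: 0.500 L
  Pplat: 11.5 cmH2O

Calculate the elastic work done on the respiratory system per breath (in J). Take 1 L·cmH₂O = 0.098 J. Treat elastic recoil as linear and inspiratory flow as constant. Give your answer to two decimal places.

0.13

Elastic work ≈ ½ × (Pplat − PEEP) × Vt = 0.5 × (11.5 − 6) × 0.500 L = 0.5 × 5.5 × 0.500 = 1.375 L·cmH2O.
× 0.098 J/(L·cmH2O) → 0.1348 J.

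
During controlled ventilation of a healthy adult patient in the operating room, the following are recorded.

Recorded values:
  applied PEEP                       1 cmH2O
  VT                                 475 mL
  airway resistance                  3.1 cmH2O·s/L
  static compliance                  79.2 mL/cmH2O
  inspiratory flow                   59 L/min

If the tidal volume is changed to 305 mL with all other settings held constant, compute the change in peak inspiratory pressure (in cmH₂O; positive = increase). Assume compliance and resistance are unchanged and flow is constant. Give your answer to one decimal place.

PIP = Vt/C + R·V̇ + PEEP (constant-flow equation of motion).
Only the elastic term changes: ΔPIP = ΔVt / C = (305 − 475) / 79.2 = -2.146 cmH2O.

-2.1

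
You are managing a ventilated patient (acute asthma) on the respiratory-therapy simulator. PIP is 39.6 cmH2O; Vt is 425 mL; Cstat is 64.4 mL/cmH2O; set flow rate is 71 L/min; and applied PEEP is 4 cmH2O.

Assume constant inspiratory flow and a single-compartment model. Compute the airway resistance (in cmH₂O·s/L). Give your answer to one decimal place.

Flow: 71 L/min ÷ 60 = 1.1833 L/s.
Equation of motion (constant flow): PIP = Vt/C + R·V̇ + PEEP.
R·V̇ = PIP − Vt/C − PEEP = 39.6 − 425/64.4 − 4 = 39.6 − 6.599 − 4 = 29.001 cmH2O.
R = 29.001 / 1.1833 = 24.509 cmH2O·s/L.

24.5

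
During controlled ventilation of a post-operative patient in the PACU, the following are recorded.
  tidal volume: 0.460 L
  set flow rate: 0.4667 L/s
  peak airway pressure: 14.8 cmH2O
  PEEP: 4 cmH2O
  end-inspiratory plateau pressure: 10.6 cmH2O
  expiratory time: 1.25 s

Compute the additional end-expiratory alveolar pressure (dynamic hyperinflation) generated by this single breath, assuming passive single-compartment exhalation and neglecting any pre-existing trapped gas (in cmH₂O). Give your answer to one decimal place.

R = (PIP − Pplat)/V̇ = (14.8 − 10.6) / 0.4667 = 4.2/0.4667 = 8.999 cmH2O·s/L.
C = Vt/(Pplat − PEEP) = 460.0 / (10.6 − 4) = 460.0/6.6 = 69.697 mL/cmH2O.
τ = R × C = 8.999 × 0.0697 L/cmH2O = 0.6272 s.
Fraction remaining = e^(−Te/τ) = e^(−1.25/0.6272) = 0.1363; trapped volume = 460.0 × 0.1363 = 62.698 mL.
Additional alveolar pressure from trapping ≈ V_trapped / C = 62.698 / 69.697 = 0.8996 cmH2O.

0.9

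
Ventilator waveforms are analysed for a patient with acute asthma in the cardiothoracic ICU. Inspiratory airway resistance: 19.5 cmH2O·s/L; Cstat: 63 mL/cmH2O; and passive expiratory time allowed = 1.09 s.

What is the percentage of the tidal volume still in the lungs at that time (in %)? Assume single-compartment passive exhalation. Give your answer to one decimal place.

τ = R × C = 19.5 × 63 mL/cmH2O = 19.5 × 0.063 L/cmH2O = 1.229 s.
Passive exhalation: V(t)/V₀ = e^(−t/τ) = e^(−1.09/1.229) = 0.4119.
Fraction remaining = 0.4119 → 41.19%.

41.2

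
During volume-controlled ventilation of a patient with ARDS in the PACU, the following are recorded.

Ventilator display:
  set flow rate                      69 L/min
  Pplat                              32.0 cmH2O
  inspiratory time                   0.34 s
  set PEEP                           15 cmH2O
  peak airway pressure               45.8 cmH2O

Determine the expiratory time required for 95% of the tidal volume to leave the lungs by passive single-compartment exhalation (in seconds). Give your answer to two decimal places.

0.83

Flow: 69 L/min ÷ 60 = 1.15 L/s.
Vt = flow × Ti = 1.15 L/s × 0.34 s × 1000 mL/L = 391.0 mL.
R = (PIP − Pplat)/V̇ = (45.8 − 32.0) / 1.15 = 13.8/1.15 = 12.0 cmH2O·s/L.
C = Vt/(Pplat − PEEP) = 391.0 / (32.0 − 15) = 391.0/17.0 = 23.0 mL/cmH2O.
τ = R × C = 12.0 × 0.023 L/cmH2O = 0.276 s.
t = −τ·ln(1 − 0.95) = −0.276·ln(0.05) = 0.8268 s.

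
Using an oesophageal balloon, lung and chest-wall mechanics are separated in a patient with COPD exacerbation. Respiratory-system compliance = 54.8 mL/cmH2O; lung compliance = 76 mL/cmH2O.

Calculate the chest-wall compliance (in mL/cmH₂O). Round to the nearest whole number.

196

1/Ccw = 1/Crs − 1/CL.
1/Ccw = 1/54.8 − 1/76 = 0.00509.
Ccw = 196.46 mL/cmH2O.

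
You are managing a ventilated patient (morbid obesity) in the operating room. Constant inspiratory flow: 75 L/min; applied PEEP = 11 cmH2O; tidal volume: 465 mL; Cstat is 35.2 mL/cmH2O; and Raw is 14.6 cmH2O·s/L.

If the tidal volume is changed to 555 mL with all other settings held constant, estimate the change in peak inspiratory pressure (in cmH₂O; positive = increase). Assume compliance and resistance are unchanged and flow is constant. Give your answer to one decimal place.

2.6

PIP = Vt/C + R·V̇ + PEEP (constant-flow equation of motion).
Only the elastic term changes: ΔPIP = ΔVt / C = (555 − 465) / 35.2 = 2.557 cmH2O.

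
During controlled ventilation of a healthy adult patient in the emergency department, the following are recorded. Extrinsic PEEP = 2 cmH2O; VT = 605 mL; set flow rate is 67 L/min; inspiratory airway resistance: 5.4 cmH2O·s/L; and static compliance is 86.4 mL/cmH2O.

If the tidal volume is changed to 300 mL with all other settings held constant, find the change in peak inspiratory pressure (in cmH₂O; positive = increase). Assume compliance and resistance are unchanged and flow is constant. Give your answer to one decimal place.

-3.5

PIP = Vt/C + R·V̇ + PEEP (constant-flow equation of motion).
Only the elastic term changes: ΔPIP = ΔVt / C = (300 − 605) / 86.4 = -3.53 cmH2O.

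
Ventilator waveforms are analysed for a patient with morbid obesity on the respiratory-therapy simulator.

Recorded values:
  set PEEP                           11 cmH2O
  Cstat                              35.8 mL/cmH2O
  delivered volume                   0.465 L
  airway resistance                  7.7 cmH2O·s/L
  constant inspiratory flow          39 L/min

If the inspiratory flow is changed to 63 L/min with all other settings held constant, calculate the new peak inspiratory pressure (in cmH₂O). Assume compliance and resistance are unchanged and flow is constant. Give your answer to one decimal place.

Flow: 39 L/min ÷ 60 = 0.65 L/s.
New flow: 63 L/min ÷ 60 = 1.05 L/s.
PIP = Vt/C + R·V̇ + PEEP (constant-flow equation of motion).
Only the resistive term changes: ΔPIP = R × ΔV̇ = 7.7 × (1.05 − 0.65) = 7.7 × 0.4 = 3.08 cmH2O.
Original PIP = 465/35.8 + 7.7×0.65 + 11 = 28.994 cmH2O; new PIP = 28.994 + (3.08) = 32.074 cmH2O.

32.1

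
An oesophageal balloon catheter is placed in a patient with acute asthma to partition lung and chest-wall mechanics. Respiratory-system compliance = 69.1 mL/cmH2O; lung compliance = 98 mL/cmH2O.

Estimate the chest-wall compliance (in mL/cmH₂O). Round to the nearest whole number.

234

1/Ccw = 1/Crs − 1/CL.
1/Ccw = 1/69.1 − 1/98 = 0.004268.
Ccw = 234.3 mL/cmH2O.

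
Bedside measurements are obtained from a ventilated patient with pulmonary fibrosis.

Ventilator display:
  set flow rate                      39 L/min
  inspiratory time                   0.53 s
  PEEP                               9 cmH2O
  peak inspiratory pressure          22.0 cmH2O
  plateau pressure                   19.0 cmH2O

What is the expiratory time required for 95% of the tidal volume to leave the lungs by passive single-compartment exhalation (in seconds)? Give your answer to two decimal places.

Flow: 39 L/min ÷ 60 = 0.65 L/s.
Vt = flow × Ti = 0.65 L/s × 0.53 s × 1000 mL/L = 344.5 mL.
R = (PIP − Pplat)/V̇ = (22.0 − 19.0) / 0.65 = 3.0/0.65 = 4.615 cmH2O·s/L.
C = Vt/(Pplat − PEEP) = 344.5 / (19.0 − 9) = 344.5/10.0 = 34.45 mL/cmH2O.
τ = R × C = 4.615 × 0.03445 L/cmH2O = 0.159 s.
t = −τ·ln(1 − 0.95) = −0.159·ln(0.05) = 0.4763 s.

0.48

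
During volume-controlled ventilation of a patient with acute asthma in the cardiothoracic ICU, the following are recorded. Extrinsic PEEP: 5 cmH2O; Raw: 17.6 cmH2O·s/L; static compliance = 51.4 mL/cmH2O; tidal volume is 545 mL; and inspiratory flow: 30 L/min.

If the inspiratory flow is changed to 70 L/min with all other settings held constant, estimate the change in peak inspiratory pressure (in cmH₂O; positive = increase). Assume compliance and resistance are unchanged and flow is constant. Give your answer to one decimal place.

Flow: 30 L/min ÷ 60 = 0.5 L/s.
New flow: 70 L/min ÷ 60 = 1.1667 L/s.
PIP = Vt/C + R·V̇ + PEEP (constant-flow equation of motion).
Only the resistive term changes: ΔPIP = R × ΔV̇ = 17.6 × (1.1667 − 0.5) = 17.6 × 0.6667 = 11.734 cmH2O.

11.7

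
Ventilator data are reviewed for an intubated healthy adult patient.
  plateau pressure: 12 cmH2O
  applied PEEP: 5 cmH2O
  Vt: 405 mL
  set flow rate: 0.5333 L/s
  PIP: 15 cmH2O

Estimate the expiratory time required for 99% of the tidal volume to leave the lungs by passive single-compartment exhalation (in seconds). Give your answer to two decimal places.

1.50

R = (PIP − Pplat)/V̇ = (15 − 12) / 0.5333 = 3.0/0.5333 = 5.625 cmH2O·s/L.
C = Vt/(Pplat − PEEP) = 405.0 / (12 − 5) = 405.0/7.0 = 57.857 mL/cmH2O.
τ = R × C = 5.625 × 0.05786 L/cmH2O = 0.3255 s.
t = −τ·ln(1 − 0.99) = −0.3255·ln(0.01) = 1.499 s.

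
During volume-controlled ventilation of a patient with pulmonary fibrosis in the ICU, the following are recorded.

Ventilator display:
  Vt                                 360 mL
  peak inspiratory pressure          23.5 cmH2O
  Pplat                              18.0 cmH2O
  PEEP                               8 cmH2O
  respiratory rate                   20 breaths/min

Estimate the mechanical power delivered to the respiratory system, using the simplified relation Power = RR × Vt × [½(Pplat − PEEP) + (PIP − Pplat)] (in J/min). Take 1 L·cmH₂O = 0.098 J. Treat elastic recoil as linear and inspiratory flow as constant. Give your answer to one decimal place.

7.4

Per-breath work = Vt × [½(Pplat−PEEP) + (PIP−Pplat)] = 0.360 × [0.5×10.0 + 5.5] = 0.360 × 10.5 = 3.78 L·cmH2O.
Power = 20 × 3.78 = 75.6 L·cmH2O/min.
× 0.098 J/(L·cmH2O) → 7.409 J/min.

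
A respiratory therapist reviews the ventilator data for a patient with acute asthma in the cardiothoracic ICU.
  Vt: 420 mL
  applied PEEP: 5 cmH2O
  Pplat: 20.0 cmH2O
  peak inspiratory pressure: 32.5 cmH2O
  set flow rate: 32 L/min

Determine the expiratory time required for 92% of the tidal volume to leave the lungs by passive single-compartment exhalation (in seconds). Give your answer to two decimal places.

Flow: 32 L/min ÷ 60 = 0.5333 L/s.
R = (PIP − Pplat)/V̇ = (32.5 − 20.0) / 0.5333 = 12.5/0.5333 = 23.439 cmH2O·s/L.
C = Vt/(Pplat − PEEP) = 420.0 / (20.0 − 5) = 420.0/15.0 = 28.0 mL/cmH2O.
τ = R × C = 23.439 × 0.028 L/cmH2O = 0.6563 s.
t = −τ·ln(1 − 0.92) = −0.6563·ln(0.08) = 1.658 s.

1.66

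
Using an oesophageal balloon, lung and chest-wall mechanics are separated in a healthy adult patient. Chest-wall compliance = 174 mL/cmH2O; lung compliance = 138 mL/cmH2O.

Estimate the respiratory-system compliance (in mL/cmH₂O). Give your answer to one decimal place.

77.0

Lung and chest wall are elastances in series: 1/Crs = 1/CL + 1/Ccw.
1/Crs = 1/138 + 1/174 = 0.01299.
Crs = 76.982 mL/cmH2O.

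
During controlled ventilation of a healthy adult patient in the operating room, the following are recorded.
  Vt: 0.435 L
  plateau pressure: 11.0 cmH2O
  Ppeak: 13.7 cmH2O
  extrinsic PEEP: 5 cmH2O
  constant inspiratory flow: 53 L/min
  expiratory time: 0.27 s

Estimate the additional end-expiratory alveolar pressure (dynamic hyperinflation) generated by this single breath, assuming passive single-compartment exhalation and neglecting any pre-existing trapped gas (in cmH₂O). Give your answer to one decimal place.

Flow: 53 L/min ÷ 60 = 0.8833 L/s.
R = (PIP − Pplat)/V̇ = (13.7 − 11.0) / 0.8833 = 2.7/0.8833 = 3.057 cmH2O·s/L.
C = Vt/(Pplat − PEEP) = 435.0 / (11.0 − 5) = 435.0/6.0 = 72.5 mL/cmH2O.
τ = R × C = 3.057 × 0.0725 L/cmH2O = 0.2216 s.
Fraction remaining = e^(−Te/τ) = e^(−0.27/0.2216) = 0.2957; trapped volume = 435.0 × 0.2957 = 128.63 mL.
Additional alveolar pressure from trapping ≈ V_trapped / C = 128.63 / 72.5 = 1.774 cmH2O.

1.8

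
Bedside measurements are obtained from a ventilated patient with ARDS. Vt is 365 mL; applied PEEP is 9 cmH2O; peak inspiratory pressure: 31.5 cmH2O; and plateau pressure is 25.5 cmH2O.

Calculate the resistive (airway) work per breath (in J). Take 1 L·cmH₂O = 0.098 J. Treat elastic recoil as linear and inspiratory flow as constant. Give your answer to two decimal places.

With constant inspiratory flow the resistive pressure is constant at PIP − Pplat = 31.5 − 25.5 = 6.0 cmH2O, so resistive work = 6.0 × 0.365 = 2.19 L·cmH2O.
× 0.098 J/(L·cmH2O) → 0.2146 J.

0.21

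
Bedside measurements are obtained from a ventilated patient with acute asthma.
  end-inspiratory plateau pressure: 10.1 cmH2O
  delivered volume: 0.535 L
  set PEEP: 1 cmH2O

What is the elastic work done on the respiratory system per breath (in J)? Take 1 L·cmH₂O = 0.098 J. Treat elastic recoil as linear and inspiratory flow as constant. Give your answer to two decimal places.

Elastic work ≈ ½ × (Pplat − PEEP) × Vt = 0.5 × (10.1 − 1) × 0.535 L = 0.5 × 9.1 × 0.535 = 2.434 L·cmH2O.
× 0.098 J/(L·cmH2O) → 0.2385 J.

0.24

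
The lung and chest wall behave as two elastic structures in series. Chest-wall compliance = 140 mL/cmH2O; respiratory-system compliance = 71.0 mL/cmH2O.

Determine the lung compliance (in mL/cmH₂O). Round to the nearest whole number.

1/CL = 1/Crs − 1/Ccw.
1/CL = 1/71.0 − 1/140 = 0.006942.
CL = 144.05 mL/cmH2O.

144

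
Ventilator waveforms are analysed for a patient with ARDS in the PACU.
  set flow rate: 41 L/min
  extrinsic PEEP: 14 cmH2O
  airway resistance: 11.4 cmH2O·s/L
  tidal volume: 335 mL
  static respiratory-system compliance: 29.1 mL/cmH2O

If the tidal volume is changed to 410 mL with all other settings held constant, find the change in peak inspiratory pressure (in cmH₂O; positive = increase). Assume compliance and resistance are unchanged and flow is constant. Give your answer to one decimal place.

2.6

PIP = Vt/C + R·V̇ + PEEP (constant-flow equation of motion).
Only the elastic term changes: ΔPIP = ΔVt / C = (410 − 335) / 29.1 = 2.577 cmH2O.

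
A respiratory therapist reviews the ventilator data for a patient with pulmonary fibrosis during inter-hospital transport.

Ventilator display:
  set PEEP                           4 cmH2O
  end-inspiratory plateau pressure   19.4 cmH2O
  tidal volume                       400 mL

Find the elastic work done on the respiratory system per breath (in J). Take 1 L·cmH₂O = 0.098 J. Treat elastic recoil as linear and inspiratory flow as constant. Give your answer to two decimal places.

0.30

Elastic work ≈ ½ × (Pplat − PEEP) × Vt = 0.5 × (19.4 − 4) × 0.400 L = 0.5 × 15.4 × 0.400 = 3.08 L·cmH2O.
× 0.098 J/(L·cmH2O) → 0.3018 J.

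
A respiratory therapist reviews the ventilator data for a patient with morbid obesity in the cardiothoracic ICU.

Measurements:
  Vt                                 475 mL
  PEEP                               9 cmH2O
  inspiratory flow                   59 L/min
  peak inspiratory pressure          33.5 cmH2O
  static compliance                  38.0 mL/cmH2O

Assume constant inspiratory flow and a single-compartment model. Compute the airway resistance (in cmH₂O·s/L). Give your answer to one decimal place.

Flow: 59 L/min ÷ 60 = 0.9833 L/s.
Equation of motion (constant flow): PIP = Vt/C + R·V̇ + PEEP.
R·V̇ = PIP − Vt/C − PEEP = 33.5 − 475/38.0 − 9 = 33.5 − 12.5 − 9 = 12.0 cmH2O.
R = 12.0 / 0.9833 = 12.204 cmH2O·s/L.

12.2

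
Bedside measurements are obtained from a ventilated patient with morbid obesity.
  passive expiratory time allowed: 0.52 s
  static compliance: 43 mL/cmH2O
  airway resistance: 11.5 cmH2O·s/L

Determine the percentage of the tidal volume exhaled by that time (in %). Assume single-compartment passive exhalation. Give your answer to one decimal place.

65.1

τ = R × C = 11.5 × 43 mL/cmH2O = 11.5 × 0.043 L/cmH2O = 0.4945 s.
Passive exhalation: V(t)/V₀ = e^(−t/τ) = e^(−0.52/0.4945) = 0.3494.
Fraction exhaled = 1 − 0.3494 = 0.6506 → 65.06%.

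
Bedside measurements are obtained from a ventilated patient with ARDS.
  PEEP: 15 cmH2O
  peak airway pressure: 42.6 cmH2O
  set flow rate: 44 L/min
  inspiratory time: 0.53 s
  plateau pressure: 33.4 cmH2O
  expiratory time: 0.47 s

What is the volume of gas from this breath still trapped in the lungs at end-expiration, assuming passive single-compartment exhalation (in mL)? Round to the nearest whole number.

Flow: 44 L/min ÷ 60 = 0.7333 L/s.
Vt = flow × Ti = 0.7333 L/s × 0.53 s × 1000 mL/L = 388.65 mL.
R = (PIP − Pplat)/V̇ = (42.6 − 33.4) / 0.7333 = 9.2/0.7333 = 12.546 cmH2O·s/L.
C = Vt/(Pplat − PEEP) = 388.65 / (33.4 − 15) = 388.65/18.4 = 21.122 mL/cmH2O.
τ = R × C = 12.546 × 0.02112 L/cmH2O = 0.265 s.
Fraction remaining = e^(−Te/τ) = e^(−0.47/0.265) = 0.1697.
Trapped volume = 388.65 × 0.1697 = 65.954 mL.

66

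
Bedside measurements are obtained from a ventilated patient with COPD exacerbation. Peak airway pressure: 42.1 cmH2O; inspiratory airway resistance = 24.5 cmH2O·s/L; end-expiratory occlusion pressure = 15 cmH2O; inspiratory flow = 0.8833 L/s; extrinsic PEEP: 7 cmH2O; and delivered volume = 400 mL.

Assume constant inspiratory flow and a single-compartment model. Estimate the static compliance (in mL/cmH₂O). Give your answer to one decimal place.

73.3

Total PEEP = 15 cmH2O (set 7 + intrinsic 8); this is the baseline alveolar pressure.
Equation of motion (constant flow): PIP = Vt/C + R·V̇ + PEEP.
Vt/C = PIP − R·V̇ − PEEP = 42.1 − 24.5×0.8833 − 15 = 42.1 − 21.641 − 15 = 5.459 cmH2O.
C = Vt / 5.459 = 400 / 5.459 = 73.273 mL/cmH2O.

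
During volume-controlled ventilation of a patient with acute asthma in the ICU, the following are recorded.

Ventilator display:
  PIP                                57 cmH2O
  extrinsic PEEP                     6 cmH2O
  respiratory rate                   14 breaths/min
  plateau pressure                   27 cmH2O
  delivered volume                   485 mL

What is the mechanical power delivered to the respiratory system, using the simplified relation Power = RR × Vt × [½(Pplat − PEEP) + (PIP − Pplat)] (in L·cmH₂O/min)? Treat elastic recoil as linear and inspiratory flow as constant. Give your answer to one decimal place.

Per-breath work = Vt × [½(Pplat−PEEP) + (PIP−Pplat)] = 0.485 × [0.5×21.0 + 30.0] = 0.485 × 40.5 = 19.643 L·cmH2O.
Power = 14 × 19.643 = 275.0 L·cmH2O/min.

275.0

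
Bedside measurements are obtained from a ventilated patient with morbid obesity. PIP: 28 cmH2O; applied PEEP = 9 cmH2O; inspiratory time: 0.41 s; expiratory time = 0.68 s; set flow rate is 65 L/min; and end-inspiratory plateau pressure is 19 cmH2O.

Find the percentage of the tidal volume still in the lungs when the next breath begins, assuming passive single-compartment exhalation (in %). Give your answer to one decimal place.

Flow: 65 L/min ÷ 60 = 1.0833 L/s.
Vt = flow × Ti = 1.0833 L/s × 0.41 s × 1000 mL/L = 444.15 mL.
R = (PIP − Pplat)/V̇ = (28 − 19) / 1.0833 = 9.0/1.0833 = 8.308 cmH2O·s/L.
C = Vt/(Pplat − PEEP) = 444.15 / (19 − 9) = 444.15/10.0 = 44.415 mL/cmH2O.
τ = R × C = 8.308 × 0.04442 L/cmH2O = 0.369 s.
Fraction remaining at end-expiration = e^(−Te/τ) = e^(−0.68/0.369) = 0.1584 → 15.84%.

15.8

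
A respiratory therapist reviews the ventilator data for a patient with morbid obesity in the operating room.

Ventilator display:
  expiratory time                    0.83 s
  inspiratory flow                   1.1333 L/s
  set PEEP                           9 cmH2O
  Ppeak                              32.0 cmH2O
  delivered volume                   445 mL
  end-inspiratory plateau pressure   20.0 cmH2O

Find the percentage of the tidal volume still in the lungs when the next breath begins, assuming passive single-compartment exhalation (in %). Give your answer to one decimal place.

14.4

R = (PIP − Pplat)/V̇ = (32.0 − 20.0) / 1.1333 = 12.0/1.1333 = 10.589 cmH2O·s/L.
C = Vt/(Pplat − PEEP) = 445.0 / (20.0 − 9) = 445.0/11.0 = 40.455 mL/cmH2O.
τ = R × C = 10.589 × 0.04046 L/cmH2O = 0.4284 s.
Fraction remaining at end-expiration = e^(−Te/τ) = e^(−0.83/0.4284) = 0.1441 → 14.41%.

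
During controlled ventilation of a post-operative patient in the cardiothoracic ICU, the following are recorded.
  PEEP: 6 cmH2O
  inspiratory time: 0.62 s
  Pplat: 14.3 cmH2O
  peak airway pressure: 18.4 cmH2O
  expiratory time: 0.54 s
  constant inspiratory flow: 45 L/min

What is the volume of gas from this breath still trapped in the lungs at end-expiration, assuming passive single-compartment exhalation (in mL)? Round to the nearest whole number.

Flow: 45 L/min ÷ 60 = 0.75 L/s.
Vt = flow × Ti = 0.75 L/s × 0.62 s × 1000 mL/L = 465.0 mL.
R = (PIP − Pplat)/V̇ = (18.4 − 14.3) / 0.75 = 4.1/0.75 = 5.467 cmH2O·s/L.
C = Vt/(Pplat − PEEP) = 465.0 / (14.3 − 6) = 465.0/8.3 = 56.024 mL/cmH2O.
τ = R × C = 5.467 × 0.05602 L/cmH2O = 0.3063 s.
Fraction remaining = e^(−Te/τ) = e^(−0.54/0.3063) = 0.1715.
Trapped volume = 465.0 × 0.1715 = 79.748 mL.

80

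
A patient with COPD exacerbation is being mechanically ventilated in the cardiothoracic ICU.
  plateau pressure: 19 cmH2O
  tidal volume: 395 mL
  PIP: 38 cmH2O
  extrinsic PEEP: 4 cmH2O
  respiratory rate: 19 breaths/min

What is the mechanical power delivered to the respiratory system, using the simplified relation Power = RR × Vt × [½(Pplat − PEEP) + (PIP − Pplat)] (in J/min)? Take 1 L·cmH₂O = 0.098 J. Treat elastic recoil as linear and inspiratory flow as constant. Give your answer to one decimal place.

Per-breath work = Vt × [½(Pplat−PEEP) + (PIP−Pplat)] = 0.395 × [0.5×15.0 + 19.0] = 0.395 × 26.5 = 10.468 L·cmH2O.
Power = 19 × 10.468 = 198.89 L·cmH2O/min.
× 0.098 J/(L·cmH2O) → 19.491 J/min.

19.5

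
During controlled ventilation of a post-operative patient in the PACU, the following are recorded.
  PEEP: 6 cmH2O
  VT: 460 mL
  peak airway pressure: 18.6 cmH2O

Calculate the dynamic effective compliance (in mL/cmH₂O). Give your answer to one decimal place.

Dynamic compliance = Vt / (PIP − PEEP) = 460 / (18.6 − 6) = 460 / 12.6 = 36.508 mL/cmH2O.

36.5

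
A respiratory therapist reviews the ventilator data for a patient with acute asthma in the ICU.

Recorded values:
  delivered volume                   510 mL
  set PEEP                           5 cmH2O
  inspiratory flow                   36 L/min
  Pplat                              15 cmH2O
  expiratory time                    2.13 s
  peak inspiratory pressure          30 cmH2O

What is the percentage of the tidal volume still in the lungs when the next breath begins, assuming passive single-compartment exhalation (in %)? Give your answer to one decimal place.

18.8

Flow: 36 L/min ÷ 60 = 0.6 L/s.
R = (PIP − Pplat)/V̇ = (30 − 15) / 0.6 = 15.0/0.6 = 25.0 cmH2O·s/L.
C = Vt/(Pplat − PEEP) = 510.0 / (15 − 5) = 510.0/10.0 = 51.0 mL/cmH2O.
τ = R × C = 25.0 × 0.051 L/cmH2O = 1.275 s.
Fraction remaining at end-expiration = e^(−Te/τ) = e^(−2.13/1.275) = 0.1881 → 18.81%.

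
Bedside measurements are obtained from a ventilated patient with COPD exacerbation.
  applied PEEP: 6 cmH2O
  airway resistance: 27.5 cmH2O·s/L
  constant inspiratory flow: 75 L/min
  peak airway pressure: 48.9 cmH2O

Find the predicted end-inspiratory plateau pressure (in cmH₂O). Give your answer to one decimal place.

14.5

Flow: 75 L/min ÷ 60 = 1.25 L/s.
Pplat = PIP − Raw × flow = 48.9 − 27.5 × 1.25 = 48.9 − 34.375 = 14.525 cmH2O.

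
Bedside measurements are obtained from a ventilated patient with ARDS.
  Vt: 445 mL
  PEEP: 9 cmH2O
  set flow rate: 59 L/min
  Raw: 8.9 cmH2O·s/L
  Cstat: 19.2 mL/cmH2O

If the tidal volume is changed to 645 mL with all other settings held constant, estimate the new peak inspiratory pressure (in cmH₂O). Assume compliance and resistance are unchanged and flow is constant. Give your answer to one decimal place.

51.3

Flow: 59 L/min ÷ 60 = 0.9833 L/s.
PIP = Vt/C + R·V̇ + PEEP (constant-flow equation of motion).
Only the elastic term changes: ΔPIP = ΔVt / C = (645 − 445) / 19.2 = 10.417 cmH2O.
Original PIP = 445/19.2 + 8.9×0.9833 + 9 = 40.928 cmH2O; new PIP = 40.928 + (10.417) = 51.345 cmH2O.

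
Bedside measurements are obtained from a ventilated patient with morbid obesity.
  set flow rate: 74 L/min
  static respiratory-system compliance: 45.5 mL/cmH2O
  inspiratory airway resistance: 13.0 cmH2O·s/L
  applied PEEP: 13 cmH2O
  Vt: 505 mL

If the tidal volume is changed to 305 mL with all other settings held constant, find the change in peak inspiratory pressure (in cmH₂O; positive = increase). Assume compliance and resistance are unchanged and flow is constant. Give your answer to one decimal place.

-4.4

PIP = Vt/C + R·V̇ + PEEP (constant-flow equation of motion).
Only the elastic term changes: ΔPIP = ΔVt / C = (305 − 505) / 45.5 = -4.396 cmH2O.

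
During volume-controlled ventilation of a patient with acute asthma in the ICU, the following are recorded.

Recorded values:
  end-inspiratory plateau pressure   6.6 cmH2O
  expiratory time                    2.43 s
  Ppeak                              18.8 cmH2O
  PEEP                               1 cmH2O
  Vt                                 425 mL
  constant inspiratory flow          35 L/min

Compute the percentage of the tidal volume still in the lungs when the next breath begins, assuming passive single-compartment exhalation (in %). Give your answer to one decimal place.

Flow: 35 L/min ÷ 60 = 0.5833 L/s.
R = (PIP − Pplat)/V̇ = (18.8 − 6.6) / 0.5833 = 12.2/0.5833 = 20.915 cmH2O·s/L.
C = Vt/(Pplat − PEEP) = 425.0 / (6.6 − 1) = 425.0/5.6 = 75.893 mL/cmH2O.
τ = R × C = 20.915 × 0.07589 L/cmH2O = 1.587 s.
Fraction remaining at end-expiration = e^(−Te/τ) = e^(−2.43/1.587) = 0.2163 → 21.63%.

21.6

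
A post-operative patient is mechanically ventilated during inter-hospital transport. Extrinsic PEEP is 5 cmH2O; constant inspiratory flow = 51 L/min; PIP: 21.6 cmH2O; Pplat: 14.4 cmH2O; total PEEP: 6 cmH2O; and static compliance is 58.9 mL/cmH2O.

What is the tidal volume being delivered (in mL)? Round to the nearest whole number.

495

End-expiratory occlusion gives total PEEP = 6 cmH2O (intrinsic PEEP = 6 − 5 = 1). Use total PEEP for the elastic gradient.
Vt = Cstat × (Pplat − PEEPtotal) = 58.9 × (14.4 − 6) = 58.9 × 8.4 = 494.76 mL.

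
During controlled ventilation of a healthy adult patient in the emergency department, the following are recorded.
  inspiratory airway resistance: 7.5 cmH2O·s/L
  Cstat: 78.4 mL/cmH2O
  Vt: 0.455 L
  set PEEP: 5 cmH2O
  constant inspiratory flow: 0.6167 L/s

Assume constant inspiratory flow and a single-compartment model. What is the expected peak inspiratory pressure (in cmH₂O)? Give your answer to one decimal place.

15.4

Equation of motion (constant flow): PIP = Vt/C + R·V̇ + PEEP.
PIP = 455/78.4 + 7.5×0.6167 + 5 = 5.804 + 4.625 + 5 = 15.429 cmH2O.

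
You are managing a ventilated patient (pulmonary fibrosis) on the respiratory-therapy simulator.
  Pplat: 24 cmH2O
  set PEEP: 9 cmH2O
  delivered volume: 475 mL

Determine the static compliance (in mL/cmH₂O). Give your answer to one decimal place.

31.7

Cstat = Vt / (Pplat − PEEP) = 475 / (24 − 9) = 475 / 15.0 = 31.667 mL/cmH2O.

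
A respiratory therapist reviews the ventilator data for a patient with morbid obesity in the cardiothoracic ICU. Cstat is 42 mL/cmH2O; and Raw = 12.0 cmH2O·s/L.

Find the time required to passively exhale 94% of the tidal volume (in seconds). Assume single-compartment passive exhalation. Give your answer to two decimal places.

τ = R × C = 12.0 × 42 mL/cmH2O = 12.0 × 0.042 L/cmH2O = 0.504 s.
Exhaled fraction f = 1 − e^(−t/τ) → t = −τ·ln(1 − f) = −0.504·ln(0.06) = 1.418 s.

1.42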